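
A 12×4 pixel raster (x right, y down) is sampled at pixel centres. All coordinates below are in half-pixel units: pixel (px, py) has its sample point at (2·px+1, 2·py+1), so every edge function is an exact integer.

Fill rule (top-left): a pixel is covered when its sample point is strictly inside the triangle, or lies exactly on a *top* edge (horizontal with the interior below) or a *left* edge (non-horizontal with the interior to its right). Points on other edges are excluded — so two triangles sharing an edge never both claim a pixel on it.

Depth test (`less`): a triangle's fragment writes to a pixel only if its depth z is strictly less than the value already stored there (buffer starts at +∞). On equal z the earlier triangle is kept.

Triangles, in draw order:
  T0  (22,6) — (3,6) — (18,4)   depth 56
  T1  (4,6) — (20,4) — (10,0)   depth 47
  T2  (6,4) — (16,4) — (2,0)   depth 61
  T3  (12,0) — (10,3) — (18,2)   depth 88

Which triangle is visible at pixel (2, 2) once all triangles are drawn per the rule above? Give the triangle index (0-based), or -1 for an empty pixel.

T0:
  2·area = 38
  edge (22, 6)→(3, 6): d=(-19,0) right/bottom  bias=-1
  edge (3, 6)→(18, 4): d=(15,-2) top-left  bias=+0
  edge (18, 4)→(22, 6): d=(4,2) right/bottom  bias=-1
    (5,2)@(11, 5): e=[19,1,18] → X
    (6,2)@(13, 5): e=[19,5,14] → X
    (7,2)@(15, 5): e=[19,9,10] → X
    (8,2)@(17, 5): e=[19,13,6] → X
    (9,2)@(19, 5): e=[19,17,2] → X
    (10,2)@(21, 5): e=[19,21,-2] → .
    (5,3)@(11, 7): e=[-19,31,26] → .
    (6,3)@(13, 7): e=[-19,35,22] → .
    (7,3)@(15, 7): e=[-19,39,18] → .
    (8,3)@(17, 7): e=[-19,43,14] → .
    (9,3)@(19, 7): e=[-19,47,10] → .
  covered (5 px):
    . . . . . . . . . . . .
    . . . . . . . . . . . .
    . . . . . X X X X X . .
    . . . . . . . . . . . .
T1:
  2·area = 84  (B↔C swapped to make it positive)
  edge (4, 6)→(10, 0): d=(6,-6) top-left  bias=+0
  edge (10, 0)→(20, 4): d=(10,4) right/bottom  bias=-1
  edge (20, 4)→(4, 6): d=(-16,2) right/bottom  bias=-1
    (4,0)@(9, 1): e=[0,14,70] → X  [on edge]
    (5,0)@(11, 1): e=[12,6,66] → X
    (6,0)@(13, 1): e=[24,-2,62] → .
    (3,1)@(7, 3): e=[0,42,42] → X  [on edge]
    (6,1)@(13, 3): e=[36,18,30] → X
    (7,1)@(15, 3): e=[48,10,26] → X
    (8,1)@(17, 3): e=[60,2,22] → X
    (9,1)@(19, 3): e=[72,-6,18] → .
    (2,2)@(5, 5): e=[0,70,14] → X  [on edge]
    (6,2)@(13, 5): e=[48,38,-2] → .
    (7,2)@(15, 5): e=[60,30,-6] → .
    (8,2)@(17, 5): e=[72,22,-10] → .
    (1,3)@(3, 7): e=[0,98,-14] → .  [on edge]
  covered (12 px):
    . . . . X X . . . . . .
    . . . X X X X X X . . .
    . . X X X X . . . . . .
    . . . . . . . . . . . .
T2:
  2·area = 40  (B↔C swapped to make it positive)
  edge (6, 4)→(2, 0): d=(-4,-4) top-left  bias=+0
  edge (2, 0)→(16, 4): d=(14,4) right/bottom  bias=-1
  edge (16, 4)→(6, 4): d=(-10,0) right/bottom  bias=-1
    (1,0)@(3, 1): e=[0,10,30] → X  [on edge]
    (2,0)@(5, 1): e=[8,2,30] → X
    (3,0)@(7, 1): e=[16,-6,30] → .
    (1,1)@(3, 3): e=[-8,38,10] → .
    (2,1)@(5, 3): e=[0,30,10] → X  [on edge]
    (3,1)@(7, 3): e=[8,22,10] → X
    (4,1)@(9, 3): e=[16,14,10] → X
    (5,1)@(11, 3): e=[24,6,10] → X
    (6,1)@(13, 3): e=[32,-2,10] → .
    (2,2)@(5, 5): e=[-8,58,-10] → .
    (3,2)@(7, 5): e=[0,50,-10] → .  [on edge]
    (4,2)@(9, 5): e=[8,42,-10] → .
    (4,3)@(9, 7): e=[0,70,-30] → .  [on edge]
  covered (6 px):
    . X X . . . . . . . . .
    . . X X X X . . . . . .
    . . . . . . . . . . . .
    . . . . . . . . . . . .
T3:
  2·area = 22  (B↔C swapped to make it positive)
  edge (12, 0)→(18, 2): d=(6,2) right/bottom  bias=-1
  edge (18, 2)→(10, 3): d=(-8,1) right/bottom  bias=-1
  edge (10, 3)→(12, 0): d=(2,-3) top-left  bias=+0
    (6,0)@(13, 1): e=[4,13,5] → X
    (7,0)@(15, 1): e=[0,11,11] → .  [on edge]
    (6,1)@(13, 3): e=[16,-3,9] → .
    (10,1)@(21, 3): e=[0,-11,33] → .  [on edge]
  covered (1 px):
    . . . . . . X . . . . .
    . . . . . . . . . . . .
    . . . . . . . . . . . .
    . . . . . . . . . . . .

Z-buffer (winner per pixel, '.' = empty):
  . 2 2 . 1 1 3 . . . . .
  . . 2 1 1 1 1 1 1 . . .
  . . 1 1 1 1 0 0 0 0 . .
  . . . . . . . . . . . .

Answer: 1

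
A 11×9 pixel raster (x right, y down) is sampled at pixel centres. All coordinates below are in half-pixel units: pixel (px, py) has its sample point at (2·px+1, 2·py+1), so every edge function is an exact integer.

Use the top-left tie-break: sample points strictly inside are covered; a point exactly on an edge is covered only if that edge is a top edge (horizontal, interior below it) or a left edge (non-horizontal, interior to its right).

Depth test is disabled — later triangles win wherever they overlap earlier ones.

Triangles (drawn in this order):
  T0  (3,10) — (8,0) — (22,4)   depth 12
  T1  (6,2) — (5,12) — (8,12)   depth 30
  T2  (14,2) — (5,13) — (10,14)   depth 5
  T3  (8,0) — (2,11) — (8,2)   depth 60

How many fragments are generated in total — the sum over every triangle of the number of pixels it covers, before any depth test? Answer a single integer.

T0:
  2·area = 160
  edge (3, 10)→(8, 0): d=(5,-10) top-left  bias=+0
  edge (8, 0)→(22, 4): d=(14,4) right/bottom  bias=-1
  edge (22, 4)→(3, 10): d=(-19,6) right/bottom  bias=-1
    (4,0)@(9, 1): e=[15,10,135] → █
    (5,0)@(11, 1): e=[35,2,123] → █
    (6,0)@(13, 1): e=[55,-6,111] → ·
    (3,1)@(7, 3): e=[5,46,109] → █
    (6,1)@(13, 3): e=[65,22,73] → █
    (7,1)@(15, 3): e=[85,14,61] → █
    (8,1)@(17, 3): e=[105,6,49] → █
    (9,1)@(19, 3): e=[125,-2,37] → ·
    (3,2)@(7, 5): e=[15,74,71] → █
    (9,2)@(19, 5): e=[135,26,-1] → ·
    (2,3)@(5, 7): e=[5,110,45] → █
    (6,3)@(13, 7): e=[85,78,-3] → ·
  covered (19 px):
    · · · · █ █ · · · · ·
    · · · █ █ █ █ █ █ · ·
    · · · █ █ █ █ █ █ · ·
    · · █ █ █ █ · · · · ·
    · · █ · · · · · · · ·
    · · · · · · · · · · ·
    · · · · · · · · · · ·
    · · · · · · · · · · ·
    · · · · · · · · · · ·
T1:
  2·area = 30  (B↔C swapped to make it positive)
  edge (6, 2)→(8, 12): d=(2,10) right/bottom  bias=-1
  edge (8, 12)→(5, 12): d=(-3,0) right/bottom  bias=-1
  edge (5, 12)→(6, 2): d=(1,-10) top-left  bias=+0
    (3,3)@(7, 7): e=[0,15,15] → ·  [on edge]
    (3,4)@(7, 9): e=[4,9,17] → █
    (4,4)@(9, 9): e=[-16,9,37] → ·
    (3,5)@(7, 11): e=[8,3,19] → █
    (4,5)@(9, 11): e=[-12,3,39] → ·
    (3,6)@(7, 13): e=[12,-3,21] → ·
    (4,8)@(9, 17): e=[0,-15,45] → ·  [on edge]
  covered (2 px):
    · · · · · · · · · · ·
    · · · · · · · · · · ·
    · · · · · · · · · · ·
    · · · · · · · · · · ·
    · · · █ · · · · · · ·
    · · · █ · · · · · · ·
    · · · · · · · · · · ·
    · · · · · · · · · · ·
    · · · · · · · · · · ·
T2:
  2·area = 64  (B↔C swapped to make it positive)
  edge (14, 2)→(10, 14): d=(-4,12) right/bottom  bias=-1
  edge (10, 14)→(5, 13): d=(-5,-1) top-left  bias=+0
  edge (5, 13)→(14, 2): d=(9,-11) top-left  bias=+0
    (6,2)@(13, 5): e=[0,48,16] → ·  [on edge]
    (5,3)@(11, 7): e=[16,36,12] → █
    (6,3)@(13, 7): e=[-8,38,34] → ·
    (4,4)@(9, 9): e=[32,24,8] → █
    (6,4)@(13, 9): e=[-16,28,52] → ·
    (3,5)@(7, 11): e=[48,12,4] → █
    (5,5)@(11, 11): e=[0,16,48] → ·  [on edge]
    (2,6)@(5, 13): e=[64,0,0] → █  [on edge]
    (5,6)@(11, 13): e=[-8,6,66] → ·
    (2,7)@(5, 15): e=[56,-10,18] → ·
    (3,7)@(7, 15): e=[32,-8,40] → ·
    (4,7)@(9, 15): e=[8,-6,62] → ·
    (7,7)@(15, 15): e=[-64,0,128] → ·  [on edge]
    (4,8)@(9, 17): e=[0,-16,80] → ·  [on edge]
  covered (8 px):
    · · · · · · · · · · ·
    · · · · · · · · · · ·
    · · · · · · · · · · ·
    · · · · · █ · · · · ·
    · · · · █ █ · · · · ·
    · · · █ █ · · · · · ·
    · · █ █ █ · · · · · ·
    · · · · · · · · · · ·
    · · · · · · · · · · ·
T3:
  2·area = 12  (B↔C swapped to make it positive)
  edge (8, 0)→(8, 2): d=(0,2) right/bottom  bias=-1
  edge (8, 2)→(2, 11): d=(-6,9) right/bottom  bias=-1
  edge (2, 11)→(8, 0): d=(6,-11) top-left  bias=+0
    (3,1)@(7, 3): e=[2,3,7] → █
    (4,1)@(9, 3): e=[-2,-15,29] → ·
    (3,2)@(7, 5): e=[2,-9,19] → ·
  covered (1 px):
    · · · · · · · · · · ·
    · · · █ · · · · · · ·
    · · · · · · · · · · ·
    · · · · · · · · · · ·
    · · · · · · · · · · ·
    · · · · · · · · · · ·
    · · · · · · · · · · ·
    · · · · · · · · · · ·
    · · · · · · · · · · ·

Answer: 30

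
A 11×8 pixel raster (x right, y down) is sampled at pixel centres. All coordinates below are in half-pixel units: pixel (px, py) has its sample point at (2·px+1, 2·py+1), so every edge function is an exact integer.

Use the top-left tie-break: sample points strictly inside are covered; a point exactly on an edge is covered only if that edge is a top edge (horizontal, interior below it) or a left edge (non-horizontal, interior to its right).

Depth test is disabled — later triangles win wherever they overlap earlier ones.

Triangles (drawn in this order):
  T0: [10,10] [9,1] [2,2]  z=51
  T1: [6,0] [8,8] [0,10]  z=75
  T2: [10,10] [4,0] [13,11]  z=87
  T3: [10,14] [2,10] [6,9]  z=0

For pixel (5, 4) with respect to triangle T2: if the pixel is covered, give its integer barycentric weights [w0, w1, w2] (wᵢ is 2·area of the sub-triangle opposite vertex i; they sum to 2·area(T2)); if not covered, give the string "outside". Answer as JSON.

T0:
  2·area = 64  (B↔C swapped to make it positive)
  edge (10, 10)→(2, 2): d=(-8,-8) top-left  bias=+0
  edge (2, 2)→(9, 1): d=(7,-1) top-left  bias=+0
  edge (9, 1)→(10, 10): d=(1,9) right/bottom  bias=-1
    (0,0)@(1, 1): e=[0,-8,72] → .  [on edge]
    (4,0)@(9, 1): e=[64,0,0] → .  [on edge]
    (1,1)@(3, 3): e=[0,8,56] → X  [on edge]
    (2,1)@(5, 3): e=[16,10,38] → X
    (3,1)@(7, 3): e=[32,12,20] → X
    (4,1)@(9, 3): e=[48,14,2] → X
    (5,1)@(11, 3): e=[64,16,-16] → .
    (1,2)@(3, 5): e=[-16,22,58] → .
    (2,2)@(5, 5): e=[0,24,40] → X  [on edge]
    (5,2)@(11, 5): e=[48,30,-14] → .
    (2,3)@(5, 7): e=[-16,38,42] → .
    (3,3)@(7, 7): e=[0,40,24] → X  [on edge]
    (4,4)@(9, 9): e=[0,56,8] → X  [on edge]
    (5,5)@(11, 11): e=[0,72,-8] → .  [on edge]
    (6,6)@(13, 13): e=[0,88,-24] → .  [on edge]
    (7,7)@(15, 15): e=[0,104,-40] → .  [on edge]
  covered (10 px):
    . . . . . . . . . . .
    . X X X X . . . . . .
    . . X X X . . . . . .
    . . . X X . . . . . .
    . . . . X . . . . . .
    . . . . . . . . . . .
    . . . . . . . . . . .
    . . . . . . . . . . .
T1:
  2·area = 68
  edge (6, 0)→(8, 8): d=(2,8) right/bottom  bias=-1
  edge (8, 8)→(0, 10): d=(-8,2) right/bottom  bias=-1
  edge (0, 10)→(6, 0): d=(6,-10) top-left  bias=+0
    (2,1)@(5, 3): e=[14,46,8] → X
    (3,1)@(7, 3): e=[-2,42,28] → .
    (1,2)@(3, 5): e=[34,34,0] → X  [on edge]
    (3,2)@(7, 5): e=[2,26,40] → X
    (4,2)@(9, 5): e=[-14,22,60] → .
    (1,3)@(3, 7): e=[38,18,12] → X
    (4,3)@(9, 7): e=[-10,6,72] → .
    (0,4)@(1, 9): e=[58,6,4] → X
    (2,4)@(5, 9): e=[26,-2,44] → .
    (3,4)@(7, 9): e=[10,-6,64] → .
    (0,5)@(1, 11): e=[62,-10,16] → .
    (1,5)@(3, 11): e=[46,-14,36] → .
  covered (9 px):
    . . . . . . . . . . .
    . . X . . . . . . . .
    . X X X . . . . . . .
    . X X X . . . . . . .
    X X . . . . . . . . .
    . . . . . . . . . . .
    . . . . . . . . . . .
    . . . . . . . . . . .
T2:
  2·area = 24
  edge (10, 10)→(4, 0): d=(-6,-10) top-left  bias=+0
  edge (4, 0)→(13, 11): d=(9,11) right/bottom  bias=-1
  edge (13, 11)→(10, 10): d=(-3,-1) top-left  bias=+0
    (3,2)@(7, 5): e=[0,12,12] → X  [on edge]
    (4,2)@(9, 5): e=[20,-10,14] → .
    (0,3)@(1, 7): e=[-72,96,0] → .  [on edge]
    (3,3)@(7, 7): e=[-12,30,6] → .
    (4,3)@(9, 7): e=[8,8,8] → X
    (5,3)@(11, 7): e=[28,-14,10] → .
    (3,4)@(7, 9): e=[-24,48,0] → .  [on edge]
    (4,4)@(9, 9): e=[-4,26,2] → .
    (5,4)@(11, 9): e=[16,4,4] → X
    (6,4)@(13, 9): e=[36,-18,6] → .
    (5,5)@(11, 11): e=[4,22,-2] → .
    (6,5)@(13, 11): e=[24,0,0] → .  [on edge]
    (9,6)@(19, 13): e=[72,-48,0] → .  [on edge]
    (6,7)@(13, 15): e=[0,36,-12] → .  [on edge]
  covered (3 px):
    . . . . . . . . . . .
    . . . . . . . . . . .
    . . . X . . . . . . .
    . . . . X . . . . . .
    . . . . . X . . . . .
    . . . . . . . . . . .
    . . . . . . . . . . .
    . . . . . . . . . . .
T3:
  2·area = 24
  edge (10, 14)→(2, 10): d=(-8,-4) top-left  bias=+0
  edge (2, 10)→(6, 9): d=(4,-1) top-left  bias=+0
  edge (6, 9)→(10, 14): d=(4,5) right/bottom  bias=-1
    (2,5)@(5, 11): e=[4,7,13] → X
    (3,5)@(7, 11): e=[12,9,3] → X
    (4,5)@(9, 11): e=[20,11,-7] → .
    (2,6)@(5, 13): e=[-12,15,21] → .
    (3,6)@(7, 13): e=[-4,17,11] → .
    (4,6)@(9, 13): e=[4,19,1] → X
    (5,6)@(11, 13): e=[12,21,-9] → .
    (4,7)@(9, 15): e=[-12,27,9] → .
  covered (3 px):
    . . . . . . . . . . .
    . . . . . . . . . . .
    . . . . . . . . . . .
    . . . . . . . . . . .
    . . . . . . . . . . .
    . . X X . . . . . . .
    . . . . X . . . . . .
    . . . . . . . . . . .

Final: [4,4,16]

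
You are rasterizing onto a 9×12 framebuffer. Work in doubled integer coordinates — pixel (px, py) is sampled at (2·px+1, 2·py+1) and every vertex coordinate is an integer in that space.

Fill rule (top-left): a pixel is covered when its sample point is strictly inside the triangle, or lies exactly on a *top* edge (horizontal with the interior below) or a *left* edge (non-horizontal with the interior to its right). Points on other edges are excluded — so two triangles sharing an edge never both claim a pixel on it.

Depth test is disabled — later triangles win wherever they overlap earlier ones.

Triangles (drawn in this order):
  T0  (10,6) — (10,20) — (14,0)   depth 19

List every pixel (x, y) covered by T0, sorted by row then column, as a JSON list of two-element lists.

T0:
  2·area = 56  (B↔C swapped to make it positive)
  edge (10, 6)→(14, 0): d=(4,-6) top-left  bias=+0
  edge (14, 0)→(10, 20): d=(-4,20) right/bottom  bias=-1
  edge (10, 20)→(10, 6): d=(0,-14) top-left  bias=+0
    (6,1)@(13, 3): e=[6,8,42] → X
    (7,1)@(15, 3): e=[18,-32,70] → .
    (5,2)@(11, 5): e=[2,40,14] → X
    (6,2)@(13, 5): e=[14,0,42] → .  [on edge]
    (5,3)@(11, 7): e=[10,32,14] → X
    (6,3)@(13, 7): e=[22,-8,42] → .
    (5,4)@(11, 9): e=[18,24,14] → X
    (6,4)@(13, 9): e=[30,-16,42] → .
    (5,5)@(11, 11): e=[26,16,14] → X
    (6,5)@(13, 11): e=[38,-24,42] → .
    (5,6)@(11, 13): e=[34,8,14] → X
    (6,6)@(13, 13): e=[46,-32,42] → .
    (5,7)@(11, 15): e=[42,0,14] → .  [on edge]
  covered (6 px):
    . . . . . . . . .
    . . . . . . X . .
    . . . . . X . . .
    . . . . . X . . .
    . . . . . X . . .
    . . . . . X . . .
    . . . . . X . . .
    . . . . . . . . .
    . . . . . . . . .
    . . . . . . . . .
    . . . . . . . . .
    . . . . . . . . .

Answer: [[6,1],[5,2],[5,3],[5,4],[5,5],[5,6]]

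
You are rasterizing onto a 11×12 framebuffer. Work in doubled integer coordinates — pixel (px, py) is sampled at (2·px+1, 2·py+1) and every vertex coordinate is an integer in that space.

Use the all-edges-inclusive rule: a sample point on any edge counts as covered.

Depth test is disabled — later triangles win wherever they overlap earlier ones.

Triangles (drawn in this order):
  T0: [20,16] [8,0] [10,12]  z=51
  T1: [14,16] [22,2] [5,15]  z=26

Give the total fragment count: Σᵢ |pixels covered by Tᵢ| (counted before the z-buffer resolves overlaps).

T0:
  2·area = 112  (B↔C swapped to make it positive)
  edge (20, 16)→(10, 12): d=(-10,-4) inclusive
  edge (10, 12)→(8, 0): d=(-2,-12) inclusive
  edge (8, 0)→(20, 16): d=(12,16) inclusive
    (4,1)@(9, 3): e=[86,6,20] → █
    (5,1)@(11, 3): e=[94,30,-12] → ·
    (4,2)@(9, 5): e=[66,2,44] → █
    (5,2)@(11, 5): e=[74,26,12] → █
    (6,2)@(13, 5): e=[82,50,-20] → ·
    (4,3)@(9, 7): e=[46,-2,68] → ·
    (5,3)@(11, 7): e=[54,22,36] → █
    (6,3)@(13, 7): e=[62,46,4] → █
    (7,3)@(15, 7): e=[70,70,-28] → ·
    (5,4)@(11, 9): e=[34,18,60] → █
    (7,4)@(15, 9): e=[50,66,-4] → ·
    (5,5)@(11, 11): e=[14,14,84] → █
  covered (14 px):
    · · · · · · · · · · ·
    · · · · █ · · · · · ·
    · · · · █ █ · · · · ·
    · · · · · █ █ · · · ·
    · · · · · █ █ · · · ·
    · · · · · █ █ █ · · ·
    · · · · · · █ █ █ · ·
    · · · · · · · · · █ ·
    · · · · · · · · · · ·
    · · · · · · · · · · ·
    · · · · · · · · · · ·
    · · · · · · · · · · ·
T1:
  2·area = 134  (B↔C swapped to make it positive)
  edge (14, 16)→(5, 15): d=(-9,-1) inclusive
  edge (5, 15)→(22, 2): d=(17,-13) inclusive
  edge (22, 2)→(14, 16): d=(-8,14) inclusive
    (10,1)@(21, 3): e=[124,4,6] → █
    (9,2)@(19, 5): e=[104,12,18] → █
    (10,2)@(21, 5): e=[106,38,-10] → ·
    (8,3)@(17, 7): e=[84,20,30] → █
    (10,3)@(21, 7): e=[88,72,-26] → ·
    (6,4)@(13, 9): e=[62,2,70] → █
    (7,4)@(15, 9): e=[64,28,42] → █
    (9,4)@(19, 9): e=[68,80,-14] → ·
    (5,5)@(11, 11): e=[42,10,82] → █
    (8,5)@(17, 11): e=[48,88,-2] → ·
    (4,6)@(9, 13): e=[22,18,94] → █
    (8,6)@(17, 13): e=[30,122,-18] → ·
    (2,7)@(5, 15): e=[0,0,134] → █  [on edge]
  covered (19 px):
    · · · · · · · · · · ·
    · · · · · · · · · · █
    · · · · · · · · · █ ·
    · · · · · · · · █ █ ·
    · · · · · · █ █ █ · ·
    · · · · · █ █ █ · · ·
    · · · · █ █ █ █ · · ·
    · · █ █ █ █ █ · · · ·
    · · · · · · · · · · ·
    · · · · · · · · · · ·
    · · · · · · · · · · ·
    · · · · · · · · · · ·

Final: 33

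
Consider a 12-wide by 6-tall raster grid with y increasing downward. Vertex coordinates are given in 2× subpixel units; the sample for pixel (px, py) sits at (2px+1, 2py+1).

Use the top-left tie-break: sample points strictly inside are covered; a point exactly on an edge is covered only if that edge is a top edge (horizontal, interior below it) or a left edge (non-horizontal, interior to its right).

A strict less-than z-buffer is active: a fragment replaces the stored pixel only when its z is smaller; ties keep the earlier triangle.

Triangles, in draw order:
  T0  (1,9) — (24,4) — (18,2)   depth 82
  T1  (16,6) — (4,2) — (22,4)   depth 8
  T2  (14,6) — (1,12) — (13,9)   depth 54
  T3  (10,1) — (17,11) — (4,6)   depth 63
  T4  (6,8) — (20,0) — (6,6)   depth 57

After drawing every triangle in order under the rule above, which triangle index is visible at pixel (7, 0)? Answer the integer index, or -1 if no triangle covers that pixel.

T0:
  2·area = 76  (B↔C swapped to make it positive)
  edge (1, 9)→(18, 2): d=(17,-7) top-left  bias=+0
  edge (18, 2)→(24, 4): d=(6,2) right/bottom  bias=-1
  edge (24, 4)→(1, 9): d=(-23,5) right/bottom  bias=-1
    (7,0)@(15, 1): e=[-38,0,114] → ·  [on edge]
    (8,1)@(17, 3): e=[10,8,58] → #
    (9,1)@(19, 3): e=[24,4,48] → #
    (10,1)@(21, 3): e=[38,0,38] → ·  [on edge]
    (5,2)@(11, 5): e=[2,32,42] → #
    (6,2)@(13, 5): e=[16,28,32] → #
    (7,2)@(15, 5): e=[30,24,22] → #
    (10,2)@(21, 5): e=[72,12,-8] → ·
    (3,3)@(7, 7): e=[8,52,16] → #
    (4,3)@(9, 7): e=[22,48,6] → #
    (5,3)@(11, 7): e=[36,44,-4] → ·
    (6,3)@(13, 7): e=[50,40,-14] → ·
    (0,4)@(1, 9): e=[0,76,0] → ·  [on edge]
  covered (9 px):
    · · · · · · · · · · · ·
    · · · · · · · · # # · ·
    · · · · · # # # # # · ·
    · · · # # · · · · · · ·
    · · · · · · · · · · · ·
    · · · · · · · · · · · ·
T1:
  2·area = 48
  edge (16, 6)→(4, 2): d=(-12,-4) top-left  bias=+0
  edge (4, 2)→(22, 4): d=(18,2) right/bottom  bias=-1
  edge (22, 4)→(16, 6): d=(-6,2) right/bottom  bias=-1
    (0,0)@(1, 1): e=[0,-12,60] → ·  [on edge]
    (3,1)@(7, 3): e=[0,12,36] → #  [on edge]
    (4,1)@(9, 3): e=[8,8,32] → #
    (5,1)@(11, 3): e=[16,4,28] → #
    (6,1)@(13, 3): e=[24,0,24] → ·  [on edge]
    (3,2)@(7, 5): e=[-24,48,24] → ·
    (4,2)@(9, 5): e=[-16,44,20] → ·
    (5,2)@(11, 5): e=[-8,40,16] → ·
    (6,2)@(13, 5): e=[0,36,12] → #  [on edge]
    (7,2)@(15, 5): e=[8,32,8] → #
    (8,2)@(17, 5): e=[16,28,4] → #
    (9,2)@(19, 5): e=[24,24,0] → ·  [on edge]
    (6,3)@(13, 7): e=[-24,72,0] → ·  [on edge]
    (9,3)@(19, 7): e=[0,60,-12] → ·  [on edge]
    (3,4)@(7, 9): e=[-72,120,0] → ·  [on edge]
    (0,5)@(1, 11): e=[-120,168,0] → ·  [on edge]
  covered (6 px):
    · · · · · · · · · · · ·
    · · · # # # · · · · · ·
    · · · · · · # # # · · ·
    · · · · · · · · · · · ·
    · · · · · · · · · · · ·
    · · · · · · · · · · · ·
T2:
  2·area = 33  (B↔C swapped to make it positive)
  edge (14, 6)→(13, 9): d=(-1,3) right/bottom  bias=-1
  edge (13, 9)→(1, 12): d=(-12,3) right/bottom  bias=-1
  edge (1, 12)→(14, 6): d=(13,-6) top-left  bias=+0
    (7,1)@(15, 3): e=[0,66,-33] → ·  [on edge]
    (6,3)@(13, 7): e=[2,24,7] → #
    (7,3)@(15, 7): e=[-4,18,19] → ·
    (10,3)@(21, 7): e=[-22,0,55] → ·  [on edge]
    (4,4)@(9, 9): e=[12,12,9] → #
    (5,4)@(11, 9): e=[6,6,21] → #
    (6,4)@(13, 9): e=[0,0,33] → ·  [on edge]
    (2,5)@(5, 11): e=[22,0,11] → ·  [on edge]
    (4,5)@(9, 11): e=[10,-12,35] → ·
    (5,5)@(11, 11): e=[4,-18,47] → ·
  covered (3 px):
    · · · · · · · · · · · ·
    · · · · · · · · · · · ·
    · · · · · · · · · · · ·
    · · · · · · # · · · · ·
    · · · · # # · · · · · ·
    · · · · · · · · · · · ·
T3:
  2·area = 95
  edge (10, 1)→(17, 11): d=(7,10) right/bottom  bias=-1
  edge (17, 11)→(4, 6): d=(-13,-5) top-left  bias=+0
  edge (4, 6)→(10, 1): d=(6,-5) top-left  bias=+0
    (4,1)@(9, 3): e=[24,64,7] → #
    (5,1)@(11, 3): e=[4,74,17] → #
    (6,1)@(13, 3): e=[-16,84,27] → ·
    (3,2)@(7, 5): e=[58,28,9] → #
    (6,2)@(13, 5): e=[-2,58,39] → ·
    (3,3)@(7, 7): e=[72,2,21] → #
    (6,3)@(13, 7): e=[12,32,51] → #
    (7,3)@(15, 7): e=[-8,42,61] → ·
    (3,4)@(7, 9): e=[86,-24,33] → ·
    (4,4)@(9, 9): e=[66,-14,43] → ·
    (5,4)@(11, 9): e=[46,-4,53] → ·
    (6,4)@(13, 9): e=[26,6,63] → #
    (8,5)@(17, 11): e=[0,0,95] → ·  [on edge]
  covered (11 px):
    · · · · · · · · · · · ·
    · · · · # # · · · · · ·
    · · · # # # · · · · · ·
    · · · # # # # · · · · ·
    · · · · · · # # · · · ·
    · · · · · · · · · · · ·
T4:
  2·area = 28  (B↔C swapped to make it positive)
  edge (6, 8)→(6, 6): d=(0,-2) top-left  bias=+0
  edge (6, 6)→(20, 0): d=(14,-6) top-left  bias=+0
  edge (20, 0)→(6, 8): d=(-14,8) right/bottom  bias=-1
    (6,1)@(13, 3): e=[14,0,14] → #  [on edge]
    (7,1)@(15, 3): e=[18,12,-2] → ·
    (4,2)@(9, 5): e=[6,4,18] → #
    (5,2)@(11, 5): e=[10,16,2] → #
    (6,2)@(13, 5): e=[14,28,-14] → ·
    (3,3)@(7, 7): e=[2,20,6] → #
    (4,3)@(9, 7): e=[6,32,-10] → ·
    (5,3)@(11, 7): e=[10,44,-26] → ·
    (3,4)@(7, 9): e=[2,48,-22] → ·
  covered (4 px):
    · · · · · · · · · · · ·
    · · · · · · # · · · · ·
    · · · · # # · · · · · ·
    · · · # · · · · · · · ·
    · · · · · · · · · · · ·
    · · · · · · · · · · · ·

Z-buffer (winner per pixel, '.' = empty):
  . . . . . . . . . . . .
  . . . 1 1 1 4 . 0 0 . .
  . . . 3 4 4 1 1 1 0 . .
  . . . 4 3 3 2 . . . . .
  . . . . 2 2 3 3 . . . .
  . . . . . . . . . . . .

Result: -1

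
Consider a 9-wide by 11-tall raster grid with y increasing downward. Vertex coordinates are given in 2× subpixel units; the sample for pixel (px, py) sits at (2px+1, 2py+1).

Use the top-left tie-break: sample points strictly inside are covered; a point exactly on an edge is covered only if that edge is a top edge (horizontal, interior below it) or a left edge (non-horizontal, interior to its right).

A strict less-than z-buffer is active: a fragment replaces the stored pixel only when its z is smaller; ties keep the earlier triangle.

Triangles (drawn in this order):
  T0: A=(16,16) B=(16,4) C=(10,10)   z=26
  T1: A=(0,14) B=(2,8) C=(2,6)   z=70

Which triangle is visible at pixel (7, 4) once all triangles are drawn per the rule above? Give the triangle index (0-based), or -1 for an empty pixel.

T0:
  2·area = 72  (B↔C swapped to make it positive)
  edge (16, 16)→(10, 10): d=(-6,-6) top-left  bias=+0
  edge (10, 10)→(16, 4): d=(6,-6) top-left  bias=+0
  edge (16, 4)→(16, 16): d=(0,12) right/bottom  bias=-1
    (0,0)@(1, 1): e=[0,-108,180] → ·  [on edge]
    (1,1)@(3, 3): e=[0,-84,156] → ·  [on edge]
    (8,1)@(17, 3): e=[84,0,-12] → ·  [on edge]
    (2,2)@(5, 5): e=[0,-60,132] → ·  [on edge]
    (7,2)@(15, 5): e=[60,0,12] → #  [on edge]
    (8,2)@(17, 5): e=[72,12,-12] → ·
    (3,3)@(7, 7): e=[0,-36,108] → ·  [on edge]
    (6,3)@(13, 7): e=[36,0,36] → #  [on edge]
    (8,3)@(17, 7): e=[60,24,-12] → ·
    (4,4)@(9, 9): e=[0,-12,84] → ·  [on edge]
    (5,4)@(11, 9): e=[12,0,60] → #  [on edge]
    (8,4)@(17, 9): e=[48,36,-12] → ·
    (4,5)@(9, 11): e=[-12,0,84] → ·  [on edge]
    (5,5)@(11, 11): e=[0,12,60] → #  [on edge]
    (3,6)@(7, 13): e=[-36,0,108] → ·  [on edge]
    (6,6)@(13, 13): e=[0,36,36] → #  [on edge]
    (2,7)@(5, 15): e=[-60,0,132] → ·  [on edge]
    (7,7)@(15, 15): e=[0,60,12] → #  [on edge]
    (1,8)@(3, 17): e=[-84,0,156] → ·  [on edge]
    (8,8)@(17, 17): e=[0,84,-12] → ·  [on edge]
    (0,9)@(1, 19): e=[-108,0,180] → ·  [on edge]
  covered (12 px):
    · · · · · · · · ·
    · · · · · · · · ·
    · · · · · · · # ·
    · · · · · · # # ·
    · · · · · # # # ·
    · · · · · # # # ·
    · · · · · · # # ·
    · · · · · · · # ·
    · · · · · · · · ·
    · · · · · · · · ·
    · · · · · · · · ·
T1:
  2·area = 4  (B↔C swapped to make it positive)
  edge (0, 14)→(2, 6): d=(2,-8) top-left  bias=+0
  edge (2, 6)→(2, 8): d=(0,2) right/bottom  bias=-1
  edge (2, 8)→(0, 14): d=(-2,6) right/bottom  bias=-1
    (1,2)@(3, 5): e=[6,-2,0] → ·  [on edge]
    (0,5)@(1, 11): e=[2,2,0] → ·  [on edge]
  covered (0 px):
    · · · · · · · · ·
    · · · · · · · · ·
    · · · · · · · · ·
    · · · · · · · · ·
    · · · · · · · · ·
    · · · · · · · · ·
    · · · · · · · · ·
    · · · · · · · · ·
    · · · · · · · · ·
    · · · · · · · · ·
    · · · · · · · · ·

Z-buffer (winner per pixel, '.' = empty):
  . . . . . . . . .
  . . . . . . . . .
  . . . . . . . 0 .
  . . . . . . 0 0 .
  . . . . . 0 0 0 .
  . . . . . 0 0 0 .
  . . . . . . 0 0 .
  . . . . . . . 0 .
  . . . . . . . . .
  . . . . . . . . .
  . . . . . . . . .

Final: 0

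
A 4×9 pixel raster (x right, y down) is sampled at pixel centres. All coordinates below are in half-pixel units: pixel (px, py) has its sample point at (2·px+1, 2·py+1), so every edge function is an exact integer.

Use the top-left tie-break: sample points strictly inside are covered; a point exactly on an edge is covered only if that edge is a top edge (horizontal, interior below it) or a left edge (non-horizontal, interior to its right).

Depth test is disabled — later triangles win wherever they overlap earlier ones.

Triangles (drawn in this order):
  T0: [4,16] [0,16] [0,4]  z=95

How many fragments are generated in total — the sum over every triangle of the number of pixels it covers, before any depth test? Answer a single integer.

T0:
  2·area = 48
  edge (4, 16)→(0, 16): d=(-4,0) right/bottom  bias=-1
  edge (0, 16)→(0, 4): d=(0,-12) top-left  bias=+0
  edge (0, 4)→(4, 16): d=(4,12) right/bottom  bias=-1
    (0,3)@(1, 7): e=[36,12,0] → ·  [on edge]
    (0,4)@(1, 9): e=[28,12,8] → █
    (1,4)@(3, 9): e=[28,36,-16] → ·
    (0,5)@(1, 11): e=[20,12,16] → █
    (1,5)@(3, 11): e=[20,36,-8] → ·
    (0,6)@(1, 13): e=[12,12,24] → █
    (1,6)@(3, 13): e=[12,36,0] → ·  [on edge]
    (0,7)@(1, 15): e=[4,12,32] → █
    (1,7)@(3, 15): e=[4,36,8] → █
    (2,7)@(5, 15): e=[4,60,-16] → ·
    (0,8)@(1, 17): e=[-4,12,40] → ·
    (1,8)@(3, 17): e=[-4,36,16] → ·
  covered (5 px):
    · · · ·
    · · · ·
    · · · ·
    · · · ·
    █ · · ·
    █ · · ·
    █ · · ·
    █ █ · ·
    · · · ·

Answer: 5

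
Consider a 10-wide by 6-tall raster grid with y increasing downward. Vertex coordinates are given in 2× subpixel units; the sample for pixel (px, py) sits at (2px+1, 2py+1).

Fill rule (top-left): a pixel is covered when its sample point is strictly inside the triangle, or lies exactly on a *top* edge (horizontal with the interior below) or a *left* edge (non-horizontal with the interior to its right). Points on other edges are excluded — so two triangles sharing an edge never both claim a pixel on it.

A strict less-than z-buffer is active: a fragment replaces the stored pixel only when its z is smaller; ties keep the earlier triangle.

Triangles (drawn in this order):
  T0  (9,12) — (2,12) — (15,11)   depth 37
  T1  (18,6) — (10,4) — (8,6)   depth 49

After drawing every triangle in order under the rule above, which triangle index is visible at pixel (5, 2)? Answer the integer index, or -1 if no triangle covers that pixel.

T0:
  2·area = 7
  edge (9, 12)→(2, 12): d=(-7,0) right/bottom  bias=-1
  edge (2, 12)→(15, 11): d=(13,-1) top-left  bias=+0
  edge (15, 11)→(9, 12): d=(-6,1) right/bottom  bias=-1
    (7,5)@(15, 11): e=[7,0,0] → ·  [on edge]
  covered (0 px):
    · · · · · · · · · ·
    · · · · · · · · · ·
    · · · · · · · · · ·
    · · · · · · · · · ·
    · · · · · · · · · ·
    · · · · · · · · · ·
T1:
  2·area = 20  (B↔C swapped to make it positive)
  edge (18, 6)→(8, 6): d=(-10,0) right/bottom  bias=-1
  edge (8, 6)→(10, 4): d=(2,-2) top-left  bias=+0
  edge (10, 4)→(18, 6): d=(8,2) right/bottom  bias=-1
    (6,0)@(13, 1): e=[50,0,-30] → ·  [on edge]
    (5,1)@(11, 3): e=[30,0,-10] → ·  [on edge]
    (4,2)@(9, 5): e=[10,0,10] → #  [on edge]
    (5,2)@(11, 5): e=[10,4,6] → #
    (6,2)@(13, 5): e=[10,8,2] → #
    (7,2)@(15, 5): e=[10,12,-2] → ·
    (3,3)@(7, 7): e=[-10,0,30] → ·  [on edge]
    (4,3)@(9, 7): e=[-10,4,26] → ·
    (5,3)@(11, 7): e=[-10,8,22] → ·
    (6,3)@(13, 7): e=[-10,12,18] → ·
    (2,4)@(5, 9): e=[-30,0,50] → ·  [on edge]
    (1,5)@(3, 11): e=[-50,0,70] → ·  [on edge]
  covered (3 px):
    · · · · · · · · · ·
    · · · · · · · · · ·
    · · · · # # # · · ·
    · · · · · · · · · ·
    · · · · · · · · · ·
    · · · · · · · · · ·

Z-buffer (winner per pixel, '.' = empty):
  . . . . . . . . . .
  . . . . . . . . . .
  . . . . 1 1 1 . . .
  . . . . . . . . . .
  . . . . . . . . . .
  . . . . . . . . . .

Result: 1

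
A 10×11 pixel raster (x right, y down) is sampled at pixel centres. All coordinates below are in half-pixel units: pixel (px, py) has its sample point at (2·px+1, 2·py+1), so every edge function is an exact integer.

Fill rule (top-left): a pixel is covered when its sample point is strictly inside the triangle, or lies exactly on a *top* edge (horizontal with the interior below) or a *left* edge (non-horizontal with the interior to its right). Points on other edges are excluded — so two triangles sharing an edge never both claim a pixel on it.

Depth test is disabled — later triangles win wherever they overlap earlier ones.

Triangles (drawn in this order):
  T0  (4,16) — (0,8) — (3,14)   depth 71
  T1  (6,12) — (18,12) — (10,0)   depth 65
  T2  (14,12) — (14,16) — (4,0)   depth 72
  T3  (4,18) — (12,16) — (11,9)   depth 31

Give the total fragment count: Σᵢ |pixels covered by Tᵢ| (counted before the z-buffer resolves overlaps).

T0:
  degenerate (2·area = 0) — covers nothing
T1:
  2·area = 144  (B↔C swapped to make it positive)
  edge (6, 12)→(10, 0): d=(4,-12) top-left  bias=+0
  edge (10, 0)→(18, 12): d=(8,12) right/bottom  bias=-1
  edge (18, 12)→(6, 12): d=(-12,0) right/bottom  bias=-1
    (4,1)@(9, 3): e=[0,36,108] → █  [on edge]
    (5,1)@(11, 3): e=[24,12,108] → █
    (6,1)@(13, 3): e=[48,-12,108] → ·
    (4,2)@(9, 5): e=[8,52,84] → █
    (6,2)@(13, 5): e=[56,4,84] → █
    (7,2)@(15, 5): e=[80,-20,84] → ·
    (4,3)@(9, 7): e=[16,68,60] → █
    (7,3)@(15, 7): e=[88,-4,60] → ·
    (3,4)@(7, 9): e=[0,108,36] → █  [on edge]
    (7,4)@(15, 9): e=[96,12,36] → █
    (8,4)@(17, 9): e=[120,-12,36] → ·
    (3,5)@(7, 11): e=[8,124,12] → █
    (2,7)@(5, 15): e=[0,180,-36] → ·  [on edge]
    (1,10)@(3, 21): e=[0,252,-108] → ·  [on edge]
  covered (19 px):
    · · · · · · · · · ·
    · · · · █ █ · · · ·
    · · · · █ █ █ · · ·
    · · · · █ █ █ · · ·
    · · · █ █ █ █ █ · ·
    · · · █ █ █ █ █ █ ·
    · · · · · · · · · ·
    · · · · · · · · · ·
    · · · · · · · · · ·
    · · · · · · · · · ·
    · · · · · · · · · ·
T2:
  2·area = 40
  edge (14, 12)→(14, 16): d=(0,4) right/bottom  bias=-1
  edge (14, 16)→(4, 0): d=(-10,-16) top-left  bias=+0
  edge (4, 0)→(14, 12): d=(10,12) right/bottom  bias=-1
    (4,3)@(9, 7): e=[20,10,10] → █
    (5,3)@(11, 7): e=[12,42,-14] → ·
    (4,4)@(9, 9): e=[20,-10,30] → ·
    (5,4)@(11, 9): e=[12,22,6] → █
    (6,4)@(13, 9): e=[4,54,-18] → ·
    (5,5)@(11, 11): e=[12,2,26] → █
    (6,5)@(13, 11): e=[4,34,2] → █
    (7,5)@(15, 11): e=[-4,66,-22] → ·
    (5,6)@(11, 13): e=[12,-18,46] → ·
    (6,6)@(13, 13): e=[4,14,22] → █
    (7,6)@(15, 13): e=[-4,46,-2] → ·
    (6,7)@(13, 15): e=[4,-6,42] → ·
  covered (5 px):
    · · · · · · · · · ·
    · · · · · · · · · ·
    · · · · · · · · · ·
    · · · · █ · · · · ·
    · · · · · █ · · · ·
    · · · · · █ █ · · ·
    · · · · · · █ · · ·
    · · · · · · · · · ·
    · · · · · · · · · ·
    · · · · · · · · · ·
    · · · · · · · · · ·
T3:
  2·area = 58  (B↔C swapped to make it positive)
  edge (4, 18)→(11, 9): d=(7,-9) top-left  bias=+0
  edge (11, 9)→(12, 16): d=(1,7) right/bottom  bias=-1
  edge (12, 16)→(4, 18): d=(-8,2) right/bottom  bias=-1
    (5,4)@(11, 9): e=[0,0,58] → ·  [on edge]
    (5,5)@(11, 11): e=[14,2,42] → █
    (6,5)@(13, 11): e=[32,-12,38] → ·
    (4,6)@(9, 13): e=[10,18,30] → █
    (6,6)@(13, 13): e=[46,-10,22] → ·
    (3,7)@(7, 15): e=[6,34,18] → █
    (6,7)@(13, 15): e=[60,-8,6] → ·
    (2,8)@(5, 17): e=[2,50,6] → █
    (4,8)@(9, 17): e=[38,22,-2] → ·
    (5,8)@(11, 17): e=[56,8,-6] → ·
    (2,9)@(5, 19): e=[16,52,-10] → ·
    (3,9)@(7, 19): e=[34,38,-14] → ·
  covered (8 px):
    · · · · · · · · · ·
    · · · · · · · · · ·
    · · · · · · · · · ·
    · · · · · · · · · ·
    · · · · · · · · · ·
    · · · · · █ · · · ·
    · · · · █ █ · · · ·
    · · · █ █ █ · · · ·
    · · █ █ · · · · · ·
    · · · · · · · · · ·
    · · · · · · · · · ·

Final: 32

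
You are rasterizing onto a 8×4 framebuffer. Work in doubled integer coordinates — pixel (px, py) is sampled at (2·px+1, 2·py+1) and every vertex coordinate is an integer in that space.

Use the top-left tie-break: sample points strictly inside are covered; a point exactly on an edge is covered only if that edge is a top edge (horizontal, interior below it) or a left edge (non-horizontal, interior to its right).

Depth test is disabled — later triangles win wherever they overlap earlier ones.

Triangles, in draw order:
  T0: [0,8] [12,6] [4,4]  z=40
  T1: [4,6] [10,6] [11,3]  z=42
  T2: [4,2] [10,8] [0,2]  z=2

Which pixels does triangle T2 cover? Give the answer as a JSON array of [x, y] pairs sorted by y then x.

T0:
  2·area = 40  (B↔C swapped to make it positive)
  edge (0, 8)→(4, 4): d=(4,-4) top-left  bias=+0
  edge (4, 4)→(12, 6): d=(8,2) right/bottom  bias=-1
  edge (12, 6)→(0, 8): d=(-12,2) right/bottom  bias=-1
    (3,0)@(7, 1): e=[0,-30,70] → .  [on edge]
    (2,1)@(5, 3): e=[0,-10,50] → .  [on edge]
    (1,2)@(3, 5): e=[0,10,30] → X  [on edge]
    (2,2)@(5, 5): e=[8,6,26] → X
    (3,2)@(7, 5): e=[16,2,22] → X
    (4,2)@(9, 5): e=[24,-2,18] → .
    (0,3)@(1, 7): e=[0,30,10] → X  [on edge]
    (3,3)@(7, 7): e=[24,18,-2] → .
  covered (6 px):
    . . . . . . . .
    . . . . . . . .
    . X X X . . . .
    X X X . . . . .
T1:
  2·area = 18  (B↔C swapped to make it positive)
  edge (4, 6)→(11, 3): d=(7,-3) top-left  bias=+0
  edge (11, 3)→(10, 6): d=(-1,3) right/bottom  bias=-1
  edge (10, 6)→(4, 6): d=(-6,0) right/bottom  bias=-1
    (5,1)@(11, 3): e=[0,0,18] → .  [on edge]
    (3,2)@(7, 5): e=[2,10,6] → X
    (4,2)@(9, 5): e=[8,4,6] → X
    (5,2)@(11, 5): e=[14,-2,6] → .
    (3,3)@(7, 7): e=[16,8,-6] → .
    (4,3)@(9, 7): e=[22,2,-6] → .
  covered (2 px):
    . . . . . . . .
    . . . . . . . .
    . . . X X . . .
    . . . . . . . .
T2:
  2·area = 24
  edge (4, 2)→(10, 8): d=(6,6) right/bottom  bias=-1
  edge (10, 8)→(0, 2): d=(-10,-6) top-left  bias=+0
  edge (0, 2)→(4, 2): d=(4,0) top-left  bias=+0
    (1,0)@(3, 1): e=[0,28,-4] → .  [on edge]
    (1,1)@(3, 3): e=[12,8,4] → X
    (2,1)@(5, 3): e=[0,20,4] → .  [on edge]
    (1,2)@(3, 5): e=[24,-12,12] → .
    (2,2)@(5, 5): e=[12,0,12] → X  [on edge]
    (3,2)@(7, 5): e=[0,12,12] → .  [on edge]
    (2,3)@(5, 7): e=[24,-20,20] → .
    (4,3)@(9, 7): e=[0,4,20] → .  [on edge]
  covered (2 px):
    . . . . . . . .
    . X . . . . . .
    . . X . . . . .
    . . . . . . . .

Result: [[1,1],[2,2]]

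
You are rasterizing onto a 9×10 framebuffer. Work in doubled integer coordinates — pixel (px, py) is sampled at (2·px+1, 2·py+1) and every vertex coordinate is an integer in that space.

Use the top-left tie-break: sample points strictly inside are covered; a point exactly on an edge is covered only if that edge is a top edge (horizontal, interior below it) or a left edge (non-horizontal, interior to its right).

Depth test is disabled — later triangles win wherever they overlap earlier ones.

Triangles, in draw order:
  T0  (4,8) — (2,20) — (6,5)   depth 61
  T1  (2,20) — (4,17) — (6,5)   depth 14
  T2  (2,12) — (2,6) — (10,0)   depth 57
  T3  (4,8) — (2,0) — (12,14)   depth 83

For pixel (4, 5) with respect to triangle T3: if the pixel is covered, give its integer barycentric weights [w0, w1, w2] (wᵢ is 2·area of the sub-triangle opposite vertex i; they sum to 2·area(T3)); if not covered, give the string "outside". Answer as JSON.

T0:
  2·area = 18  (B↔C swapped to make it positive)
  edge (4, 8)→(6, 5): d=(2,-3) top-left  bias=+0
  edge (6, 5)→(2, 20): d=(-4,15) right/bottom  bias=-1
  edge (2, 20)→(4, 8): d=(2,-12) top-left  bias=+0
    (2,3)@(5, 7): e=[1,7,10] → #
    (3,3)@(7, 7): e=[7,-23,34] → ·
    (2,4)@(5, 9): e=[5,-1,14] → ·
    (1,7)@(3, 15): e=[11,5,2] → #
    (2,7)@(5, 15): e=[17,-25,26] → ·
    (1,8)@(3, 17): e=[15,-3,6] → ·
  covered (2 px):
    · · · · · · · · ·
    · · · · · · · · ·
    · · · · · · · · ·
    · · # · · · · · ·
    · · · · · · · · ·
    · · · · · · · · ·
    · · · · · · · · ·
    · # · · · · · · ·
    · · · · · · · · ·
    · · · · · · · · ·
T1:
  2·area = 18  (B↔C swapped to make it positive)
  edge (2, 20)→(6, 5): d=(4,-15) top-left  bias=+0
  edge (6, 5)→(4, 17): d=(-2,12) right/bottom  bias=-1
  edge (4, 17)→(2, 20): d=(-2,3) right/bottom  bias=-1
    (2,4)@(5, 9): e=[1,4,13] → #
    (3,4)@(7, 9): e=[31,-20,7] → ·
    (2,5)@(5, 11): e=[9,0,9] → ·  [on edge]
    (1,8)@(3, 17): e=[3,12,3] → #
    (2,8)@(5, 17): e=[33,-12,-3] → ·
    (1,9)@(3, 19): e=[11,8,-1] → ·
  covered (2 px):
    · · · · · · · · ·
    · · · · · · · · ·
    · · · · · · · · ·
    · · · · · · · · ·
    · · # · · · · · ·
    · · · · · · · · ·
    · · · · · · · · ·
    · · · · · · · · ·
    · # · · · · · · ·
    · · · · · · · · ·
T2:
  2·area = 48
  edge (2, 12)→(2, 6): d=(0,-6) top-left  bias=+0
  edge (2, 6)→(10, 0): d=(8,-6) top-left  bias=+0
  edge (10, 0)→(2, 12): d=(-8,12) right/bottom  bias=-1
    (4,0)@(9, 1): e=[42,2,4] → #
    (5,0)@(11, 1): e=[54,14,-20] → ·
    (3,1)@(7, 3): e=[30,6,12] → #
    (4,1)@(9, 3): e=[42,18,-12] → ·
    (2,2)@(5, 5): e=[18,10,20] → #
    (3,2)@(7, 5): e=[30,22,-4] → ·
    (1,3)@(3, 7): e=[6,14,28] → #
    (3,3)@(7, 7): e=[30,38,-20] → ·
    (1,4)@(3, 9): e=[6,30,12] → #
    (2,4)@(5, 9): e=[18,42,-12] → ·
    (1,5)@(3, 11): e=[6,46,-4] → ·
  covered (6 px):
    · · · · # · · · ·
    · · · # · · · · ·
    · · # · · · · · ·
    · # # · · · · · ·
    · # · · · · · · ·
    · · · · · · · · ·
    · · · · · · · · ·
    · · · · · · · · ·
    · · · · · · · · ·
    · · · · · · · · ·
T3:
  2·area = 52
  edge (4, 8)→(2, 0): d=(-2,-8) top-left  bias=+0
  edge (2, 0)→(12, 14): d=(10,14) right/bottom  bias=-1
  edge (12, 14)→(4, 8): d=(-8,-6) top-left  bias=+0
    (1,1)@(3, 3): e=[2,16,34] → #
    (2,1)@(5, 3): e=[18,-12,46] → ·
    (1,2)@(3, 5): e=[-2,36,18] → ·
    (2,2)@(5, 5): e=[14,8,30] → #
    (3,2)@(7, 5): e=[30,-20,42] → ·
    (2,3)@(5, 7): e=[10,28,14] → #
    (3,3)@(7, 7): e=[26,0,26] → ·  [on edge]
    (2,4)@(5, 9): e=[6,48,-2] → ·
    (3,4)@(7, 9): e=[22,20,10] → #
    (4,4)@(9, 9): e=[38,-8,22] → ·
    (3,5)@(7, 11): e=[18,40,-6] → ·
    (4,5)@(9, 11): e=[34,12,6] → #
  covered (6 px):
    · · · · · · · · ·
    · # · · · · · · ·
    · · # · · · · · ·
    · · # · · · · · ·
    · · · # · · · · ·
    · · · · # · · · ·
    · · · · · # · · ·
    · · · · · · · · ·
    · · · · · · · · ·
    · · · · · · · · ·

Answer: [12,6,34]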